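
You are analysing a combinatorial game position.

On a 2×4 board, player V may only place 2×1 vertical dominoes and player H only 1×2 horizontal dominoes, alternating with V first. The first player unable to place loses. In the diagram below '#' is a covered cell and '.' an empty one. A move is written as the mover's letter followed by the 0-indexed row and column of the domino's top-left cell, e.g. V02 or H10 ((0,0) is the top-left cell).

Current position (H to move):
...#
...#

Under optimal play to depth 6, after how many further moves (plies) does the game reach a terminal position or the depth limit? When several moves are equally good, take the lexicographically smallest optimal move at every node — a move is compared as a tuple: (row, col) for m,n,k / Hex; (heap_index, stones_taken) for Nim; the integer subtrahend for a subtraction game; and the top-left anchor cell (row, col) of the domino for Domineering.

ply 1, H at ...#/...# | H00=+1→##.#/...#*; H01=+1→.###/...#; H10=+1→...#/##.#; H11=+1→...#/.###
ply 2, V at ##.#/...# | V02=-1→####/..##*
ply 3, H at ####/..## | H10=+1→####/####*
ply 4: ####/#### is terminal -1 (V); from ...#/...# depth 6

PV length from [...#/...#]: 3 plies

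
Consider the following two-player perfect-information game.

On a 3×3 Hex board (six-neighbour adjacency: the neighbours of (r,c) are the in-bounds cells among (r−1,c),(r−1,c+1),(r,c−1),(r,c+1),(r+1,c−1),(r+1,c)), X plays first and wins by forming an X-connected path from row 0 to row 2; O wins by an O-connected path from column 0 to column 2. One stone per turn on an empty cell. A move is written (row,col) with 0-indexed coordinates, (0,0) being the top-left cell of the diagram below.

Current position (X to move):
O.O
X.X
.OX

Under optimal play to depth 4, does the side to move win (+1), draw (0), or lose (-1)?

value(O.O/X.X/.OX, X) = +1

[O.O/X.X/.OX] X move#1: (0,1):+1/OXO/X.X/.OX*, (1,1):-1/O.O/XXX/.OX, (2,0):-1/O.O/X.X/XOX
[OXO/X.X/.OX] O move#2: (1,1):-1/OXO/XOX/.OX*, (2,0):-1/OXO/X.X/OOX
[OXO/XOX/.OX] X move#3: (2,0):+1/OXO/XOX/XOX*
[OXO/XOX/XOX] end (terminal -1, O#4); searched O.O/X.X/.OX to 4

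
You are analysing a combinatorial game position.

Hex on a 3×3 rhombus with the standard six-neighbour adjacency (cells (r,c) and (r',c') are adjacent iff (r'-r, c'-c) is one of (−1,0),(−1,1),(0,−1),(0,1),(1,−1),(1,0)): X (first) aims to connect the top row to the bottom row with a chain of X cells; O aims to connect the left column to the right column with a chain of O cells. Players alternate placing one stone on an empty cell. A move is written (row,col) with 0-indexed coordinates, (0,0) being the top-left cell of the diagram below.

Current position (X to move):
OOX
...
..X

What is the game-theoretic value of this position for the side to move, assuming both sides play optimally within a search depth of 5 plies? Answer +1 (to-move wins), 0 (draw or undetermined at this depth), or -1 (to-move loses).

value(OOX/.../..X, X) = +1

p1 X@[OOX/.../..X]: (1,0)[OOX/X../..X]+1* (1,1)[OOX/.X./..X]+1 (1,2)[OOX/..X/..X]+1 (2,0)[OOX/.../X.X]+1 (2,1)[OOX/.../.XX]+1
p2 O@[OOX/X../..X]: (1,1)[OOX/XO./..X]-1* (1,2)[OOX/X.O/..X]-1 (2,0)[OOX/X../O.X]-1 (2,1)[OOX/X../.OX]-1
p3 X@[OOX/XO./..X]: (1,2)[OOX/XOX/..X]+1* (2,0)[OOX/XO./X.X]-1 (2,1)[OOX/XO./.XX]-1
p4 O@[OOX/XOX/..X] terminal -1; root [OOX/.../..X] d5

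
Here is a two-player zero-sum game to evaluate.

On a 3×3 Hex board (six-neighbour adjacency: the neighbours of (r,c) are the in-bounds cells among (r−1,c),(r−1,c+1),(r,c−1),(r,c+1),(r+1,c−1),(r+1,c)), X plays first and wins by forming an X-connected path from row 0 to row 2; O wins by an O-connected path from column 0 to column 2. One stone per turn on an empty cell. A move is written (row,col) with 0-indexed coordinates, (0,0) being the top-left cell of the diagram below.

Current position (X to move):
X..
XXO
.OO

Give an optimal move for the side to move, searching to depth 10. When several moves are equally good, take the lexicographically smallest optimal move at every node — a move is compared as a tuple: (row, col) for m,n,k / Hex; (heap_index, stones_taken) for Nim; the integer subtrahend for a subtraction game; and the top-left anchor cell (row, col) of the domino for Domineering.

[X../XXO/.OO] X move#1: (0,1):-1/XX./XXO/.OO, (0,2):-1/X.X/XXO/.OO, (2,0):+1/X../XXO/XOO*
[X../XXO/XOO] end (terminal -1, O#2); searched X../XXO/.OO to 10

X's best at [X../XXO/.OO]: (2,0)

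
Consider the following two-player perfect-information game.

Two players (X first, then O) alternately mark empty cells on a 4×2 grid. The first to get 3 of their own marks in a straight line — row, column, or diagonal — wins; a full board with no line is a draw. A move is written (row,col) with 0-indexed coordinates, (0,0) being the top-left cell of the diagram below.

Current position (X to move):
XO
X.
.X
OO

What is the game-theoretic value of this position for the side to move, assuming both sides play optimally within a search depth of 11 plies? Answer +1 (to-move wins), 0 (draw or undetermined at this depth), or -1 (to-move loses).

value(XO/X./.X/OO, X) = +1

p1 X@[XO/X./.X/OO]: (1,1)[XO/XX/.X/OO]+0 (2,0)[XO/X./XX/OO]+1*
p2 O@[XO/X./XX/OO] terminal -1; root [XO/X./.X/OO] d11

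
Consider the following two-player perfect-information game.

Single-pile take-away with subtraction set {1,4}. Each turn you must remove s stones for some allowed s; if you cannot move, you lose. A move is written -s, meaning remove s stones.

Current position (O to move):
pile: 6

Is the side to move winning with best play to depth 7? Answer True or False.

O winning at [6]: True

p1 O@[6]: -1[5]+1* -4[2]+1
p2 X@[5]: -1[4]-1* -4[1]-1
p3 O@[4]: -1[3]-1 -4[0]+1*
p4 X@[0] terminal -1; root [6] d7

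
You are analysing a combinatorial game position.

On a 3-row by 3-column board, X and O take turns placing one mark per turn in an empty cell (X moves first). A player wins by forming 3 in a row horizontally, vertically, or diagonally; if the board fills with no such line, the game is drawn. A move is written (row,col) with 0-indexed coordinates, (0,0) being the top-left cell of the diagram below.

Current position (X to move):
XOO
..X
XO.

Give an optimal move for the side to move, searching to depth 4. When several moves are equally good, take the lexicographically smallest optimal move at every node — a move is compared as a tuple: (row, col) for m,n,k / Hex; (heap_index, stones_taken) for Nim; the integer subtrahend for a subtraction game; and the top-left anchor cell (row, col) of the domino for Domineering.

ply 1, X at XOO/..X/XO. | (1,0)=+1→XOO/X.X/XO.*; (1,1)=+1→XOO/.XX/XO.; (2,2)=-1→XOO/..X/XOX
ply 2: XOO/X.X/XO. is terminal -1 (O); from XOO/..X/XO. depth 4

X's best at [XOO/..X/XO.]: (1,0)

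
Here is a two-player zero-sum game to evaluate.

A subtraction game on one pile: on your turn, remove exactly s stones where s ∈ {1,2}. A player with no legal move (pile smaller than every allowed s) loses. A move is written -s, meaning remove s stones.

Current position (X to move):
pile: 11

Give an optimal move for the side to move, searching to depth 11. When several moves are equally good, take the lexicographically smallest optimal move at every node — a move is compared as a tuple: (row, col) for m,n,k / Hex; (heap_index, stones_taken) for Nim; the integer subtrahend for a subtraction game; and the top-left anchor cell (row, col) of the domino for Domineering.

X's best at [11]: -2

ply 1, X at 11 | -1=-1→10; -2=+1→9*
ply 2, O at 9 | -1=-1→8*; -2=-1→7
ply 3, X at 8 | -1=-1→7; -2=+1→6*
ply 4, O at 6 | -1=-1→5*; -2=-1→4
ply 5, X at 5 | -1=-1→4; -2=+1→3*
ply 6, O at 3 | -1=-1→2*; -2=-1→1
ply 7, X at 2 | -1=-1→1; -2=+1→0*
ply 8: 0 is terminal -1 (O); from 11 depth 11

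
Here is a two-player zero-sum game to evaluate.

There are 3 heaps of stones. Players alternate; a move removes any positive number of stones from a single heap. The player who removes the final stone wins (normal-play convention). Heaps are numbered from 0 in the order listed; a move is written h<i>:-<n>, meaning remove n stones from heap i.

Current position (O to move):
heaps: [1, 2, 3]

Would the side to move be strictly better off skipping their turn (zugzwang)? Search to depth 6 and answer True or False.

zugzwang((1,2,3), O) = True

p1 O@[(1,2,3)]: h0:-1[(0,2,3)]-1* h1:-1[(1,1,3)]-1 h1:-2[(1,0,3)]-1 h2:-1[(1,2,2)]-1 h2:-2[(1,2,1)]-1 h2:-3[(1,2,0)]-1
p2 X@[(0,2,3)]: h1:-1[(0,1,3)]-1 h1:-2[(0,0,3)]-1 h2:-1[(0,2,2)]+1* h2:-2[(0,2,1)]-1 h2:-3[(0,2,0)]-1
p3 O@[(0,2,2)]: h1:-1[(0,1,2)]-1* h1:-2[(0,0,2)]-1 h2:-1[(0,2,1)]-1 h2:-2[(0,2,0)]-1
p4 X@[(0,1,2)]: h1:-1[(0,0,2)]-1 h2:-1[(0,1,1)]+1* h2:-2[(0,1,0)]-1
p5 O@[(0,1,1)]: h1:-1[(0,0,1)]-1* h2:-1[(0,1,0)]-1
p6 X@[(0,0,1)]: h2:-1[(0,0,0)]+1*
p7 O@[(0,0,0)] terminal -1; root [(1,2,3)] d6
if O skipped the turn, X would face:
~ p1 X@[(1,2,3)]: h0:-1[(0,2,3)]-1* h1:-1[(1,1,3)]-1 h1:-2[(1,0,3)]-1 h2:-1[(1,2,2)]-1 h2:-2[(1,2,1)]-1 h2:-3[(1,2,0)]-1
~ p2 O@[(0,2,3)]: h1:-1[(0,1,3)]-1 h1:-2[(0,0,3)]-1 h2:-1[(0,2,2)]+1* h2:-2[(0,2,1)]-1 h2:-3[(0,2,0)]-1
~ p3 X@[(0,2,2)]: h1:-1[(0,1,2)]-1* h1:-2[(0,0,2)]-1 h2:-1[(0,2,1)]-1 h2:-2[(0,2,0)]-1
~ p4 O@[(0,1,2)]: h1:-1[(0,0,2)]-1 h2:-1[(0,1,1)]+1* h2:-2[(0,1,0)]-1
~ p5 X@[(0,1,1)]: h1:-1[(0,0,1)]-1* h2:-1[(0,1,0)]-1
~ p6 O@[(0,0,1)]: h2:-1[(0,0,0)]+1*
~ p7 X@[(0,0,0)] terminal -1; root [(1,2,3)] d6
compare (O): move=-1 vs pass=+1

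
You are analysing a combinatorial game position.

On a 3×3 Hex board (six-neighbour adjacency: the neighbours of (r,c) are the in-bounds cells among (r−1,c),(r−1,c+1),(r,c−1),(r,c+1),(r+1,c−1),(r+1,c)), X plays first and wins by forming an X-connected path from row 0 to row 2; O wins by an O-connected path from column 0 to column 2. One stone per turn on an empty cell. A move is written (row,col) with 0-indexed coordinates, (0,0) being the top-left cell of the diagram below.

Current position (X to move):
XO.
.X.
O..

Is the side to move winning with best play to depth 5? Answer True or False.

X winning at [XO./.X./O..]: True

p1 X@[XO./.X./O..]: (0,2)[XOX/.X./O..]-1 (1,0)[XO./XX./O..]-1 (1,2)[XO./.XX/O..]+1* (2,1)[XO./.X./OX.]+1 (2,2)[XO./.X./O.X]+1
p2 O@[XO./.XX/O..]: (0,2)[XOO/.XX/O..]-1* (1,0)[XO./OXX/O..]-1 (2,1)[XO./.XX/OO.]-1 (2,2)[XO./.XX/O.O]-1
p3 X@[XOO/.XX/O..]: (1,0)[XOO/XXX/O..]+1* (2,1)[XOO/.XX/OX.]-1 (2,2)[XOO/.XX/O.X]-1
p4 O@[XOO/XXX/O..]: (2,1)[XOO/XXX/OO.]-1* (2,2)[XOO/XXX/O.O]-1
p5 X@[XOO/XXX/OO.]: (2,2)[XOO/XXX/OOX]+1*
p6 O@[XOO/XXX/OOX] terminal -1; root [XO./.X./O..] d5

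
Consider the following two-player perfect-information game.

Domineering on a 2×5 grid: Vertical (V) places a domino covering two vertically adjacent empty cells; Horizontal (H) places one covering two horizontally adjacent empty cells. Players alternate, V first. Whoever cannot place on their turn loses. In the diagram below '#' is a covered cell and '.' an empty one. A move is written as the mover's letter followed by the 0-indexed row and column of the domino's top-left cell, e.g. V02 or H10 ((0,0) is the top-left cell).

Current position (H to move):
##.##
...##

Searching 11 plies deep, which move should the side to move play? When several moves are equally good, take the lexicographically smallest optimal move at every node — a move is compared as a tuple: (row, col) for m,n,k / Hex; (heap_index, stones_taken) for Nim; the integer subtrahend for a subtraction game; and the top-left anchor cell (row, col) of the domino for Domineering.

H's best at [##.##/...##]: H11

p1 H@[##.##/...##]: H10[##.##/##.##]-1 H11[##.##/.####]+1*
p2 V@[##.##/.####] terminal -1; root [##.##/...##] d11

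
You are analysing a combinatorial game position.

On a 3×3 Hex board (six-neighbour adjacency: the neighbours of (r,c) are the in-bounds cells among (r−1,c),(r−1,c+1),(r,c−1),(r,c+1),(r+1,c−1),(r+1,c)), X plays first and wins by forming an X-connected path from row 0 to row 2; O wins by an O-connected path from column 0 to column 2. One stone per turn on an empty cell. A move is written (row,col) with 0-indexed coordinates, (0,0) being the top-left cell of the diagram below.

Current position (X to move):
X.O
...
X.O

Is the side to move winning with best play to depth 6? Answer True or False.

X winning at [X.O/.../X.O]: True

ply 1, X at X.O/.../X.O | (0,1)=+1→XXO/.../X.O*; (1,0)=+1→X.O/X../X.O; (1,1)=+1→X.O/.X./X.O; (1,2)=-1→X.O/..X/X.O; (2,1)=-1→X.O/.../XXO
ply 2, O at XXO/.../X.O | (1,0)=-1→XXO/O../X.O*; (1,1)=-1→XXO/.O./X.O; (1,2)=-1→XXO/..O/X.O; (2,1)=-1→XXO/.../XOO
ply 3, X at XXO/O../X.O | (1,1)=+1→XXO/OX./X.O*; (1,2)=-1→XXO/O.X/X.O; (2,1)=-1→XXO/O../XXO
ply 4: XXO/OX./X.O is terminal -1 (O); from X.O/.../X.O depth 6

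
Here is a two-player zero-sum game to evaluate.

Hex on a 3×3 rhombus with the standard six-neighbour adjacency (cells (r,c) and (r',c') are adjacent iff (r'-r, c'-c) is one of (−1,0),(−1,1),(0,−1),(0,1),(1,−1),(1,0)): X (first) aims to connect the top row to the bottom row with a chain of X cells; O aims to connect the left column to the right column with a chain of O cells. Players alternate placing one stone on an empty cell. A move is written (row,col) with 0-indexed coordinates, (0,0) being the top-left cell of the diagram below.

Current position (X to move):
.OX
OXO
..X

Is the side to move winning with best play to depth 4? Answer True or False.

[.OX/OXO/..X] X move#1: (0,0):+1/XOX/OXO/..X*, (2,0):+1/.OX/OXO/X.X, (2,1):+1/.OX/OXO/.XX
[XOX/OXO/..X] O move#2: (2,0):-1/XOX/OXO/O.X*, (2,1):-1/XOX/OXO/.OX
[XOX/OXO/O.X] X move#3: (2,1):+1/XOX/OXO/OXX*
[XOX/OXO/OXX] end (terminal -1, O#4); searched .OX/OXO/..X to 4

X winning at [.OX/OXO/..X]: True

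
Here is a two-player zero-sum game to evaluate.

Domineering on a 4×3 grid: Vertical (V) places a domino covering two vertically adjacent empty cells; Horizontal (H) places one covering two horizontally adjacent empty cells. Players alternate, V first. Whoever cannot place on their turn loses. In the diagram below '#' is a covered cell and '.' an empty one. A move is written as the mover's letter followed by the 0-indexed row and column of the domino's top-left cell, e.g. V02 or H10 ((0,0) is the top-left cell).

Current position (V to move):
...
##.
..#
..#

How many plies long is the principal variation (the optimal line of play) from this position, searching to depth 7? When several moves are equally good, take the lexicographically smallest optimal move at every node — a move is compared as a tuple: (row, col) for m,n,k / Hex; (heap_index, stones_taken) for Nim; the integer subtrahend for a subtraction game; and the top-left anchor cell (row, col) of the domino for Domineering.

p1 V@[.../##./..#/..#]: V02[..#/###/..#/..#]-1 V20[.../##./#.#/#.#]+1* V21[.../##./.##/.##]+1
p2 H@[.../##./#.#/#.#]: H00[##./##./#.#/#.#]-1* H01[.##/##./#.#/#.#]-1
p3 V@[##./##./#.#/#.#]: V02[###/###/#.#/#.#]+1* V21[##./##./###/###]+1
p4 H@[###/###/#.#/#.#] terminal -1; root [.../##./..#/..#] d7

PV length from [.../##./..#/..#]: 3 plies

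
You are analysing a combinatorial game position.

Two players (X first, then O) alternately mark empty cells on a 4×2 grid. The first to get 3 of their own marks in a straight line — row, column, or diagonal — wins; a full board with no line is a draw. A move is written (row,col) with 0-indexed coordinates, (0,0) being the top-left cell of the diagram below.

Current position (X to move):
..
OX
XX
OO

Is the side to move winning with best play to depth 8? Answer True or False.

[../OX/XX/OO] X move#1: (0,0):+0/X./OX/XX/OO, (0,1):+1/.X/OX/XX/OO*
[.X/OX/XX/OO] end (terminal -1, O#2); searched ../OX/XX/OO to 8

X winning at [../OX/XX/OO]: True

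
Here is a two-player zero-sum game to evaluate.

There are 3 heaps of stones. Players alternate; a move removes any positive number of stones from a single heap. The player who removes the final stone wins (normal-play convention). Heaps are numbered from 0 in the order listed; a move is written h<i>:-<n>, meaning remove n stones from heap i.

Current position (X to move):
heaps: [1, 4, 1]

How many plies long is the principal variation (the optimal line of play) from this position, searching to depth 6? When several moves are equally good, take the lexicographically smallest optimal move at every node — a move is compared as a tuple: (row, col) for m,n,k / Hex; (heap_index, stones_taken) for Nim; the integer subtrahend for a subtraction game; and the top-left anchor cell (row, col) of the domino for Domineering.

p1 X@[(1,4,1)]: h0:-1[(0,4,1)]-1 h1:-1[(1,3,1)]-1 h1:-2[(1,2,1)]-1 h1:-3[(1,1,1)]-1 h1:-4[(1,0,1)]+1* h2:-1[(1,4,0)]-1
p2 O@[(1,0,1)]: h0:-1[(0,0,1)]-1* h2:-1[(1,0,0)]-1
p3 X@[(0,0,1)]: h2:-1[(0,0,0)]+1*
p4 O@[(0,0,0)] terminal -1; root [(1,4,1)] d6

PV length from [(1,4,1)]: 3 plies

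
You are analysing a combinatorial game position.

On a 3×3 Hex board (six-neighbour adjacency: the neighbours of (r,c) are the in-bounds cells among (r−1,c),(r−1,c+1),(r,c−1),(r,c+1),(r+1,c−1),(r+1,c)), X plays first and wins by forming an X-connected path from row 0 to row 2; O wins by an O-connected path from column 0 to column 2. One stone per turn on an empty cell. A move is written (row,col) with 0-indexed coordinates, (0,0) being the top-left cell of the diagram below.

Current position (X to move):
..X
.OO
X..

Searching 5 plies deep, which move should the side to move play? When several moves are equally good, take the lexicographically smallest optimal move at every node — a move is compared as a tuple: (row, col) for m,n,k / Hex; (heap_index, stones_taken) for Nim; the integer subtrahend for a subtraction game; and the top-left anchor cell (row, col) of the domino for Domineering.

ply 1, X at ..X/.OO/X.. | (0,0)=-1→X.X/.OO/X..; (0,1)=-1→.XX/.OO/X..; (1,0)=+1→..X/XOO/X..*; (2,1)=-1→..X/.OO/XX.; (2,2)=-1→..X/.OO/X.X
ply 2, O at ..X/XOO/X.. | (0,0)=-1→O.X/XOO/X..*; (0,1)=-1→.OX/XOO/X..; (2,1)=-1→..X/XOO/XO.; (2,2)=-1→..X/XOO/X.O
ply 3, X at O.X/XOO/X.. | (0,1)=+1→OXX/XOO/X..*; (2,1)=-1→O.X/XOO/XX.; (2,2)=-1→O.X/XOO/X.X
ply 4: OXX/XOO/X.. is terminal -1 (O); from ..X/.OO/X.. depth 5

X's best at [..X/.OO/X..]: (1,0)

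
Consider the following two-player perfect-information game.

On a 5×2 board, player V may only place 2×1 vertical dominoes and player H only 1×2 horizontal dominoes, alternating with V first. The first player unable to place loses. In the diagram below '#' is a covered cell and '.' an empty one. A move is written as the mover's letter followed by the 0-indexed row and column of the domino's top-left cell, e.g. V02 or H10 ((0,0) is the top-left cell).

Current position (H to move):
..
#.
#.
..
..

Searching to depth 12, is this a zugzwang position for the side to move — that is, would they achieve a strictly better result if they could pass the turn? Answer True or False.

[../#./#./../..] H move#1: H00:-1/##/#./#./../.., H30:+1/../#./#./##/..*, H40:+1/../#./#./../##
[../#./#./##/..] V move#2: V01:-1/.#/##/#./##/..*, V11:-1/../##/##/##/..
[.#/##/#./##/..] H move#3: H40:+1/.#/##/#./##/##*
[.#/##/#./##/##] end (terminal -1, V#4); searched ../#./#./../.. to 12
suppose H passes — search the same position with V to move:
pass> [../#./#./../..] V move#1: V01:-1/.#/##/#./../.., V11:-1/../##/##/../.., V21:+1/../#./##/.#/..*, V30:+1/../#./#./#./#., V31:+1/../#./#./.#/.#
pass> [../#./##/.#/..] H move#2: H00:-1/##/#./##/.#/..*, H40:-1/../#./##/.#/##
pass> [##/#./##/.#/..] V move#3: V30:+1/##/#./##/##/#.*
pass> [##/#./##/##/#.] end (terminal -1, H#4); searched ../#./#./../.. to 12
for H: play +1, pass -1

zugzwang(../#./#./../.., H) = False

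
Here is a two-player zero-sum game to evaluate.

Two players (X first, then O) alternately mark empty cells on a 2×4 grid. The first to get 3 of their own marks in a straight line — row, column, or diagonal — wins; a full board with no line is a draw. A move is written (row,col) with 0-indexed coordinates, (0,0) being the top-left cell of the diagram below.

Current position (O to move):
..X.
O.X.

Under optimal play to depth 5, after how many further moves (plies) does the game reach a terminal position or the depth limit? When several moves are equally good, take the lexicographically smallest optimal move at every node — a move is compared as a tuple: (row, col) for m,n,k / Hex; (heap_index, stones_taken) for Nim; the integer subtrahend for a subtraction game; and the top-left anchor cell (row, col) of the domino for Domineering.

p1 O@[..X./O.X.]: (0,0)[O.X./O.X.]+0* (0,1)[.OX./O.X.]+0 (0,3)[..XO/O.X.]+0 (1,1)[..X./OOX.]-1 (1,3)[..X./O.XO]-1
p2 X@[O.X./O.X.]: (0,1)[OXX./O.X.]+0* (0,3)[O.XX/O.X.]+0 (1,1)[O.X./OXX.]+0 (1,3)[O.X./O.XX]+0
p3 O@[OXX./O.X.]: (0,3)[OXXO/O.X.]+0* (1,1)[OXX./OOX.]-1 (1,3)[OXX./O.XO]-1
p4 X@[OXXO/O.X.]: (1,1)[OXXO/OXX.]+0* (1,3)[OXXO/O.XX]+0
p5 O@[OXXO/OXX.]: (1,3)[OXXO/OXXO]+0*
p6 X@[OXXO/OXXO] terminal +0; root [..X./O.X.] d5

PV length from [..X./O.X.]: 5 plies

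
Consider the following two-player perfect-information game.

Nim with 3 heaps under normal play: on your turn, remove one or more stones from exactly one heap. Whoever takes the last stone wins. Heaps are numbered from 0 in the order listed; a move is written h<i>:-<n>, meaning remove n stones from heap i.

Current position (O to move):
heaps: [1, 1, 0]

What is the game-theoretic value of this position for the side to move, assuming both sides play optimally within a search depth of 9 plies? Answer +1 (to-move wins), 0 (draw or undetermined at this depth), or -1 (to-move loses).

[(1,1,0)] O move#1: h0:-1:-1/(0,1,0)*, h1:-1:-1/(1,0,0)
[(0,1,0)] X move#2: h1:-1:+1/(0,0,0)*
[(0,0,0)] end (terminal -1, O#3); searched (1,1,0) to 9

value((1,1,0), O) = -1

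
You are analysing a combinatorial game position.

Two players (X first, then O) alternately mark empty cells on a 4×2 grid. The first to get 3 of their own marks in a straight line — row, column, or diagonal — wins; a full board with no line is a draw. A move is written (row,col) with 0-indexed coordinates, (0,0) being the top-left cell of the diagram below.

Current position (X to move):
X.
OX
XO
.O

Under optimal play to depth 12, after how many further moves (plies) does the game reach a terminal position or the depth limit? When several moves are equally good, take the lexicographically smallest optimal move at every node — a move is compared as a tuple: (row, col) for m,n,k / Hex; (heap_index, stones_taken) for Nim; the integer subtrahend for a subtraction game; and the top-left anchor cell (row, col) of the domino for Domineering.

p1 X@[X./OX/XO/.O]: (0,1)[XX/OX/XO/.O]+0* (3,0)[X./OX/XO/XO]+0
p2 O@[XX/OX/XO/.O]: (3,0)[XX/OX/XO/OO]+0*
p3 X@[XX/OX/XO/OO] terminal +0; root [X./OX/XO/.O] d12

PV length from [X./OX/XO/.O]: 2 plies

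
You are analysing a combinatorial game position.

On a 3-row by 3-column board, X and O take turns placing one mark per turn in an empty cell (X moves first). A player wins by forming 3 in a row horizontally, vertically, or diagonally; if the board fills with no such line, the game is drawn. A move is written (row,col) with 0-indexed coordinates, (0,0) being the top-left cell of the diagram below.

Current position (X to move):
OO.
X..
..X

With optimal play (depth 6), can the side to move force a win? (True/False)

p1 X@[OO./X../..X]: (0,2)[OOX/X../..X]+1* (1,1)[OO./XX./..X]-1 (1,2)[OO./X.X/..X]-1 (2,0)[OO./X../X.X]-1 (2,1)[OO./X../.XX]-1
p2 O@[OOX/X../..X]: (1,1)[OOX/XO./..X]-1* (1,2)[OOX/X.O/..X]-1 (2,0)[OOX/X../O.X]-1 (2,1)[OOX/X../.OX]-1
p3 X@[OOX/XO./..X]: (1,2)[OOX/XOX/..X]+1* (2,0)[OOX/XO./X.X]-1 (2,1)[OOX/XO./.XX]+1
p4 O@[OOX/XOX/..X] terminal -1; root [OO./X../..X] d6

X winning at [OO./X../..X]: True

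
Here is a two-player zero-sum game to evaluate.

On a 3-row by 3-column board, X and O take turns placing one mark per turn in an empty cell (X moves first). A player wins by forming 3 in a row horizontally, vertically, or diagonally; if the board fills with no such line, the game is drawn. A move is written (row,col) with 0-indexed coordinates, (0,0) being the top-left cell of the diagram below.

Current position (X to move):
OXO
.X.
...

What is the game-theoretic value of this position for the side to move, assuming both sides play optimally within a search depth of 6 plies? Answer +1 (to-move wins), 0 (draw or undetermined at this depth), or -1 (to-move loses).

[OXO/.X./...] X move#1: (1,0):+1/OXO/XX./...*, (1,2):+1/OXO/.XX/..., (2,0):+0/OXO/.X./X.., (2,1):+1/OXO/.X./.X., (2,2):+0/OXO/.X./..X
[OXO/XX./...] O move#2: (1,2):-1/OXO/XXO/...*, (2,0):-1/OXO/XX./O.., (2,1):-1/OXO/XX./.O., (2,2):-1/OXO/XX./..O
[OXO/XXO/...] X move#3: (2,0):-1/OXO/XXO/X.., (2,1):+1/OXO/XXO/.X.*, (2,2):+0/OXO/XXO/..X
[OXO/XXO/.X.] end (terminal -1, O#4); searched OXO/.X./... to 6

value(OXO/.X./..., X) = +1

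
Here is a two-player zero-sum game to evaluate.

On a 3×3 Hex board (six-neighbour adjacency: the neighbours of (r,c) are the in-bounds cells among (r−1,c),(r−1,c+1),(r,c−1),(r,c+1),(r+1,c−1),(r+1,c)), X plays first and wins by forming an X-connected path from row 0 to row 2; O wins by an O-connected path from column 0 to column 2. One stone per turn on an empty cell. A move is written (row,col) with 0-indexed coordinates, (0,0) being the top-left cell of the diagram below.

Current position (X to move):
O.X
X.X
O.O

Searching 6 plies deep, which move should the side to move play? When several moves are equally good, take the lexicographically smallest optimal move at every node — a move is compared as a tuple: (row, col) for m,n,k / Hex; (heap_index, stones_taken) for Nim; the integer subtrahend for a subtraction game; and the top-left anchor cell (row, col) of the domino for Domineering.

p1 X@[O.X/X.X/O.O]: (0,1)[OXX/X.X/O.O]-1 (1,1)[O.X/XXX/O.O]-1 (2,1)[O.X/X.X/OXO]+1*
p2 O@[O.X/X.X/OXO] terminal -1; root [O.X/X.X/O.O] d6

X's best at [O.X/X.X/O.O]: (2,1)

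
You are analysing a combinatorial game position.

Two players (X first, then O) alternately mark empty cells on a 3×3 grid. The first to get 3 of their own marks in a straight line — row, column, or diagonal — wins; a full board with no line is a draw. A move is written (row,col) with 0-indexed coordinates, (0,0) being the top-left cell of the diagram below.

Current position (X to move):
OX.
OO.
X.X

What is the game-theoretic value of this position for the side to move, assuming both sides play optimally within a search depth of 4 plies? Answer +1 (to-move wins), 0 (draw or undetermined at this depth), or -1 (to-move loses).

ply 1, X at OX./OO./X.X | (0,2)=-1→OXX/OO./X.X; (1,2)=+1→OX./OOX/X.X*; (2,1)=+1→OX./OO./XXX
ply 2, O at OX./OOX/X.X | (0,2)=-1→OXO/OOX/X.X*; (2,1)=-1→OX./OOX/XOX
ply 3, X at OXO/OOX/X.X | (2,1)=+1→OXO/OOX/XXX*
ply 4: OXO/OOX/XXX is terminal -1 (O); from OX./OO./X.X depth 4

value(OX./OO./X.X, X) = +1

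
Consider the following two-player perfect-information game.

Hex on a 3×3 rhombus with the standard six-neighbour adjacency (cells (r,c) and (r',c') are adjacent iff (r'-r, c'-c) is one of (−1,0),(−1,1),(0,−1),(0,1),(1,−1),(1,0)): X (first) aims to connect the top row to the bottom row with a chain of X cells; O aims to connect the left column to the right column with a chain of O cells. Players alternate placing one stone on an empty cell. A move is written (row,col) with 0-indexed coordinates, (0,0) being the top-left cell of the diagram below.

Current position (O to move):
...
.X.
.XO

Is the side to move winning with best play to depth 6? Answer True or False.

O winning at [.../.X./.XO]: False

[.../.X./.XO] O move#1: (0,0):-1/O../.X./.XO*, (0,1):-1/.O./.X./.XO, (0,2):-1/..O/.X./.XO, (1,0):-1/.../OX./.XO, (1,2):-1/.../.XO/.XO, (2,0):-1/.../.X./OXO
[O../.X./.XO] X move#2: (0,1):+1/OX./.X./.XO*, (0,2):+1/O.X/.X./.XO, (1,0):+1/O../XX./.XO, (1,2):+1/O../.XX/.XO, (2,0):+1/O../.X./XXO
[OX./.X./.XO] end (terminal -1, O#3); searched .../.X./.XO to 6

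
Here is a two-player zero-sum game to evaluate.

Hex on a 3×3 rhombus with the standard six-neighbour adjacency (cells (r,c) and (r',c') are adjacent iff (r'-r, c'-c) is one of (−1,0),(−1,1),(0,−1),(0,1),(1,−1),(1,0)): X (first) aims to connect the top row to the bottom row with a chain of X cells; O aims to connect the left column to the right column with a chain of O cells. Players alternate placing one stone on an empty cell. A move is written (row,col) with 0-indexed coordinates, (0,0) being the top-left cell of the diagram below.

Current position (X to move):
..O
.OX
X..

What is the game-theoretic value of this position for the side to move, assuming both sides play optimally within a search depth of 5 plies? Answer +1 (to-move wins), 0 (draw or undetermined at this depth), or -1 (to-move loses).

value(..O/.OX/X.., X) = +1

ply 1, X at ..O/.OX/X.. | (0,0)=-1→X.O/.OX/X..; (0,1)=-1→.XO/.OX/X..; (1,0)=+1→..O/XOX/X..*; (2,1)=-1→..O/.OX/XX.; (2,2)=-1→..O/.OX/X.X
ply 2, O at ..O/XOX/X.. | (0,0)=-1→O.O/XOX/X..*; (0,1)=-1→.OO/XOX/X..; (2,1)=-1→..O/XOX/XO.; (2,2)=-1→..O/XOX/X.O
ply 3, X at O.O/XOX/X.. | (0,1)=+1→OXO/XOX/X..*; (2,1)=-1→O.O/XOX/XX.; (2,2)=-1→O.O/XOX/X.X
ply 4: OXO/XOX/X.. is terminal -1 (O); from ..O/.OX/X.. depth 5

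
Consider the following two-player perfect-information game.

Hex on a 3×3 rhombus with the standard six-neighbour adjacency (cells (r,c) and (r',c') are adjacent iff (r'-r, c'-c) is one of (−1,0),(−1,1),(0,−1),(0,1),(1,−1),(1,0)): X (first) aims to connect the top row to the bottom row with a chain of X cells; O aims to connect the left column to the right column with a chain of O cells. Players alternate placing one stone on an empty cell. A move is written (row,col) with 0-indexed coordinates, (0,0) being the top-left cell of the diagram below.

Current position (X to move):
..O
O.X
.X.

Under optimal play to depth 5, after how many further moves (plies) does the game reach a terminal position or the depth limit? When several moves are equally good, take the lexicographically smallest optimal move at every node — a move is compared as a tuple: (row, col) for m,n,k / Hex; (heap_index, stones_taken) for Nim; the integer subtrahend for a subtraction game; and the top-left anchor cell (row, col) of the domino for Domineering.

p1 X@[..O/O.X/.X.]: (0,0)[X.O/O.X/.X.]-1* (0,1)[.XO/O.X/.X.]-1 (1,1)[..O/OXX/.X.]-1 (2,0)[..O/O.X/XX.]-1 (2,2)[..O/O.X/.XX]-1
p2 O@[X.O/O.X/.X.]: (0,1)[XOO/O.X/.X.]+1* (1,1)[X.O/OOX/.X.]+1 (2,0)[X.O/O.X/OX.]+1 (2,2)[X.O/O.X/.XO]+1
p3 X@[XOO/O.X/.X.] terminal -1; root [..O/O.X/.X.] d5

PV length from [..O/O.X/.X.]: 2 plies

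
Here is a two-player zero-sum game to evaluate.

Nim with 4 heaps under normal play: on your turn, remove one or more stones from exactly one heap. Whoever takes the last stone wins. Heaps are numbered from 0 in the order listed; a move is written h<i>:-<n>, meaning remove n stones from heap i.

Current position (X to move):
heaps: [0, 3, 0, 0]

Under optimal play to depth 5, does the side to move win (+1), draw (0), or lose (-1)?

value((0,3,0,0), X) = +1

p1 X@[(0,3,0,0)]: h1:-1[(0,2,0,0)]-1 h1:-2[(0,1,0,0)]-1 h1:-3[(0,0,0,0)]+1*
p2 O@[(0,0,0,0)] terminal -1; root [(0,3,0,0)] d5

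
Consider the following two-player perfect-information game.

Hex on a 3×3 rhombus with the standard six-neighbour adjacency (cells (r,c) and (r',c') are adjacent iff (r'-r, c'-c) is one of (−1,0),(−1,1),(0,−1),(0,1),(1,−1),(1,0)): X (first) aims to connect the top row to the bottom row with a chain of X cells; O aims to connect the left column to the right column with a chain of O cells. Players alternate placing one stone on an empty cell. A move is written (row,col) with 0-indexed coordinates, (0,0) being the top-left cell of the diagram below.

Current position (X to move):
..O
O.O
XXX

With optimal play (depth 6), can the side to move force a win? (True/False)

X winning at [..O/O.O/XXX]: False

[..O/O.O/XXX] X move#1: (0,0):-1/X.O/O.O/XXX*, (0,1):-1/.XO/O.O/XXX, (1,1):-1/..O/OXO/XXX
[X.O/O.O/XXX] O move#2: (0,1):+1/XOO/O.O/XXX*, (1,1):+1/X.O/OOO/XXX
[XOO/O.O/XXX] end (terminal -1, X#3); searched ..O/O.O/XXX to 6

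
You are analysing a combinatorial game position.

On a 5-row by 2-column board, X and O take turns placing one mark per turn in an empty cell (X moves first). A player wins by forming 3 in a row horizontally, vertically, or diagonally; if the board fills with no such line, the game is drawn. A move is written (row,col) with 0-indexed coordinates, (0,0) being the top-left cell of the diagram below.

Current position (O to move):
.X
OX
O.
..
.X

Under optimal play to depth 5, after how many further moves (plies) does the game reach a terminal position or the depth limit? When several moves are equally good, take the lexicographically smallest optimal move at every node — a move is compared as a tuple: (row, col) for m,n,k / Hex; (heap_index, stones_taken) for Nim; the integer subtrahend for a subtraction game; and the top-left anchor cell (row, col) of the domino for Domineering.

PV length from [.X/OX/O./../.X]: 1 ply

p1 O@[.X/OX/O./../.X]: (0,0)[OX/OX/O./../.X]+1* (2,1)[.X/OX/OO/../.X]+1 (3,0)[.X/OX/O./O./.X]+1 (3,1)[.X/OX/O./.O/.X]-1 (4,0)[.X/OX/O./../OX]-1
p2 X@[OX/OX/O./../.X] terminal -1; root [.X/OX/O./../.X] d5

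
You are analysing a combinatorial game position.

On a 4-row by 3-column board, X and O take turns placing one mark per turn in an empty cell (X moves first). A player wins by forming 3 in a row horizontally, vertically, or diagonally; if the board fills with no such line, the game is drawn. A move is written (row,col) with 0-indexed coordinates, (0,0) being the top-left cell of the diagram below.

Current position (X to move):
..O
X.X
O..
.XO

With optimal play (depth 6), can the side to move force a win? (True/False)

X winning at [..O/X.X/O../.XO]: True

ply 1, X at ..O/X.X/O../.XO | (0,0)=-1→X.O/X.X/O../.XO; (0,1)=-1→.XO/X.X/O../.XO; (1,1)=+1→..O/XXX/O../.XO*; (2,1)=-1→..O/X.X/OX./.XO; (2,2)=-1→..O/X.X/O.X/.XO; (3,0)=-1→..O/X.X/O../XXO
ply 2: ..O/XXX/O../.XO is terminal -1 (O); from ..O/X.X/O../.XO depth 6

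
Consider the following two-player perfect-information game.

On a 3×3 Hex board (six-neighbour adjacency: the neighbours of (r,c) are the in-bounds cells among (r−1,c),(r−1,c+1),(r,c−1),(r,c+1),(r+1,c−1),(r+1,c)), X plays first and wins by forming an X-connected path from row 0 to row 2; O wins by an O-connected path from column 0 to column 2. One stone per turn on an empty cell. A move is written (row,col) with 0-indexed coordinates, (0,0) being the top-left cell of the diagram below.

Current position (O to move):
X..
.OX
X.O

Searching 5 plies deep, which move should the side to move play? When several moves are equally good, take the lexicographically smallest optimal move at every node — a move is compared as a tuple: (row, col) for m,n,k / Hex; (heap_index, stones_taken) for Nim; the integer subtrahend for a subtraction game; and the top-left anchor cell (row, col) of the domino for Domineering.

p1 O@[X../.OX/X.O]: (0,1)[XO./.OX/X.O]-1 (0,2)[X.O/.OX/X.O]-1 (1,0)[X../OOX/X.O]+1* (2,1)[X../.OX/XOO]-1
p2 X@[X../OOX/X.O]: (0,1)[XX./OOX/X.O]-1* (0,2)[X.X/OOX/X.O]-1 (2,1)[X../OOX/XXO]-1
p3 O@[XX./OOX/X.O]: (0,2)[XXO/OOX/X.O]+1* (2,1)[XX./OOX/XOO]+1
p4 X@[XXO/OOX/X.O] terminal -1; root [X../.OX/X.O] d5

O's best at [X../.OX/X.O]: (1,0)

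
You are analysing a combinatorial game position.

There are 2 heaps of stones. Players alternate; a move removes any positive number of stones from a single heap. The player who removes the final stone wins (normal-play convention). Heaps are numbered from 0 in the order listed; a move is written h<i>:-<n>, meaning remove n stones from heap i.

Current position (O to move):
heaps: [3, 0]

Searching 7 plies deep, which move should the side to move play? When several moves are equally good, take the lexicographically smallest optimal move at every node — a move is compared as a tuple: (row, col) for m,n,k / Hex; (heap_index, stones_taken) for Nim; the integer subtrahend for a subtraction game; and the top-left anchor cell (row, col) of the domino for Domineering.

O's best at [(3,0)]: h0:-3

ply 1, O at (3,0) | h0:-1=-1→(2,0); h0:-2=-1→(1,0); h0:-3=+1→(0,0)*
ply 2: (0,0) is terminal -1 (X); from (3,0) depth 7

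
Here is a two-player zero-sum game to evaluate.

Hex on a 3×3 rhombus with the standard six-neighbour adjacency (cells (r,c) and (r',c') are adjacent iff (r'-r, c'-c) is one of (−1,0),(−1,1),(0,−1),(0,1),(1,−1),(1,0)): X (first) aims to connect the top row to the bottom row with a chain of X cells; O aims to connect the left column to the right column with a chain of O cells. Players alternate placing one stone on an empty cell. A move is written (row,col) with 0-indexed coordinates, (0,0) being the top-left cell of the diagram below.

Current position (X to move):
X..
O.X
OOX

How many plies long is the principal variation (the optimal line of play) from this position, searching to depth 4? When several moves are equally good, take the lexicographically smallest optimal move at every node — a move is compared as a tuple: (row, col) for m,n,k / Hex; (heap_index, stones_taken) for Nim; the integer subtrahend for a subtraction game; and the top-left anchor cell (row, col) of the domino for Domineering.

p1 X@[X../O.X/OOX]: (0,1)[XX./O.X/OOX]+1* (0,2)[X.X/O.X/OOX]+1 (1,1)[X../OXX/OOX]+1
p2 O@[XX./O.X/OOX]: (0,2)[XXO/O.X/OOX]-1* (1,1)[XX./OOX/OOX]-1
p3 X@[XXO/O.X/OOX]: (1,1)[XXO/OXX/OOX]+1*
p4 O@[XXO/OXX/OOX] terminal -1; root [X../O.X/OOX] d4

PV length from [X../O.X/OOX]: 3 plies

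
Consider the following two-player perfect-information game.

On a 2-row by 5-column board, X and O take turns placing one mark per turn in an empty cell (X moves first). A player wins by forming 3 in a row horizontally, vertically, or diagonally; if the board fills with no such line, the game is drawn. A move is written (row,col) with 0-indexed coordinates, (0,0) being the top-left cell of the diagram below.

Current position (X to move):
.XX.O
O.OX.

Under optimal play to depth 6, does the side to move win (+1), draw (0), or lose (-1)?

p1 X@[.XX.O/O.OX.]: (0,0)[XXX.O/O.OX.]+1* (0,3)[.XXXO/O.OX.]+1 (1,1)[.XX.O/OXOX.]+1 (1,4)[.XX.O/O.OXX]-1
p2 O@[XXX.O/O.OX.] terminal -1; root [.XX.O/O.OX.] d6

value(.XX.O/O.OX., X) = +1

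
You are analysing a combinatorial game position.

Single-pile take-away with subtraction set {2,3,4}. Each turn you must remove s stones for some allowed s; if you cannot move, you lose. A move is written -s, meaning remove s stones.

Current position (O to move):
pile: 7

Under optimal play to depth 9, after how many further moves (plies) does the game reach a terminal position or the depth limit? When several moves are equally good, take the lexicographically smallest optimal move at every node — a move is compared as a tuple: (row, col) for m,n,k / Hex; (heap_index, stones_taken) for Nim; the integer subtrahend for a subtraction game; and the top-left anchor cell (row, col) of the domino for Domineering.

PV length from [7]: 2 plies

p1 O@[7]: -2[5]-1* -3[4]-1 -4[3]-1
p2 X@[5]: -2[3]-1 -3[2]-1 -4[1]+1*
p3 O@[1] terminal -1; root [7] d9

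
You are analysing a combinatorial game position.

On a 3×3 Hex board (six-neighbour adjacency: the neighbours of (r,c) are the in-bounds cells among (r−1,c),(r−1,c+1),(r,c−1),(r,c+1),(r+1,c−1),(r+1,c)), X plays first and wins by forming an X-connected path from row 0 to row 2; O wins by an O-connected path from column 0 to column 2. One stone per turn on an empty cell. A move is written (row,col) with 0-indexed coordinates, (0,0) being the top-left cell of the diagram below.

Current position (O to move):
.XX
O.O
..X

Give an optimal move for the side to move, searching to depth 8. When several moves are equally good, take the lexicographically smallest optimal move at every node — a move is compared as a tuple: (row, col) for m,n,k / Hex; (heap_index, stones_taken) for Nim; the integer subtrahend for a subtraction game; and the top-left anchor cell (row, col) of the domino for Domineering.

O's best at [.XX/O.O/..X]: (1,1)

p1 O@[.XX/O.O/..X]: (0,0)[OXX/O.O/..X]-1 (1,1)[.XX/OOO/..X]+1* (2,0)[.XX/O.O/O.X]+1 (2,1)[.XX/O.O/.OX]+1
p2 X@[.XX/OOO/..X] terminal -1; root [.XX/O.O/..X] d8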